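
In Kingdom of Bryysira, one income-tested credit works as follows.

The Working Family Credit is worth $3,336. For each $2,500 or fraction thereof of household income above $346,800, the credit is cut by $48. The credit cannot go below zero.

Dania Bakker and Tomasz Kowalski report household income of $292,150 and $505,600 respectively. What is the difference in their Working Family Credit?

$3,072

Dania ($292,150): Working Family Credit: $292,150 is at or below the $346,800 threshold, so the full $3,336 applies.
Tomasz ($505,600): Working Family Credit: income exceeds $346,800 by $158,800, which is 64 full-or-partial $2,500 increments; reduction = 64 × $48 = $3,072, leaving $264.
Difference: |$3,336 − $264| = $3,072.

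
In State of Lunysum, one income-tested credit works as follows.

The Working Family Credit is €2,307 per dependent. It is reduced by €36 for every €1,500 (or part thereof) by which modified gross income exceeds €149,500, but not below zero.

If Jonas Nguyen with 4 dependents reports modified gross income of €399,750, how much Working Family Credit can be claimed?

Working Family Credit: base = 4 × €2,307 = €9,228. income exceeds €149,500 by €250,250, which is 167 full-or-partial €1,500 increments; reduction = 167 × €36 = €6,012, leaving €3,216.

€3,216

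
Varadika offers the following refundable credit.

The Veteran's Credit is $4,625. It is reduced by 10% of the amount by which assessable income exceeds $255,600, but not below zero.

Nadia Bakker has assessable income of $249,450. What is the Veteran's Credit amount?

$4,625

Veteran's Credit: $249,450 is at or below the $255,600 threshold, so the full $4,625 applies.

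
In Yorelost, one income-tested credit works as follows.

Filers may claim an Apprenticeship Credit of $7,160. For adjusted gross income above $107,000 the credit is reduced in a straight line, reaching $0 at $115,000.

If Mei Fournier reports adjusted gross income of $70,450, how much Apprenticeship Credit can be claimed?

Apprenticeship Credit: $70,450 is at or below the $107,000 threshold, so the full $7,160 applies.

$7,160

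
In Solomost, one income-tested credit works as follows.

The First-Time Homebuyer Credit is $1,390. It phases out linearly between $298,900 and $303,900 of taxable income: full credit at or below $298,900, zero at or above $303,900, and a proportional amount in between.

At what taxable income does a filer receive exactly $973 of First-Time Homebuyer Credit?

$300,400

$973 is 973/1,390 of the full $1,390, so 417/1,390 of the $5,000 range has been used: income = $298,900 + $5,000 × 417/1,390 = $300,400.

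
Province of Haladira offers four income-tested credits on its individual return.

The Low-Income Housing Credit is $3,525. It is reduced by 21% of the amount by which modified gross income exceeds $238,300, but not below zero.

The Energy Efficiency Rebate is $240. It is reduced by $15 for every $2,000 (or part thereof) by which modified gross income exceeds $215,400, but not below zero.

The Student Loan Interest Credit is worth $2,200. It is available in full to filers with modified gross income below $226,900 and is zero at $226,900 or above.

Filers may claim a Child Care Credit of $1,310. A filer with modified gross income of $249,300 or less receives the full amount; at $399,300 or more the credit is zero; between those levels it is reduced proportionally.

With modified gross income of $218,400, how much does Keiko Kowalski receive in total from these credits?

$7,245

Low-Income Housing Credit: $218,400 is at or below the $238,300 threshold, so the full $3,525 applies.
Energy Efficiency Rebate: income exceeds $215,400 by $3,000, which is 2 full-or-partial $2,000 increments; reduction = 2 × $15 = $30, leaving $210.
Student Loan Interest Credit: $218,400 is below the $226,900 cutoff, so the full $2,200 applies.
Child Care Credit: $218,400 is at or below the $249,300 threshold, so the full $1,310 applies.
Total: $3,525 + $210 + $2,200 + $1,310 = $7,245.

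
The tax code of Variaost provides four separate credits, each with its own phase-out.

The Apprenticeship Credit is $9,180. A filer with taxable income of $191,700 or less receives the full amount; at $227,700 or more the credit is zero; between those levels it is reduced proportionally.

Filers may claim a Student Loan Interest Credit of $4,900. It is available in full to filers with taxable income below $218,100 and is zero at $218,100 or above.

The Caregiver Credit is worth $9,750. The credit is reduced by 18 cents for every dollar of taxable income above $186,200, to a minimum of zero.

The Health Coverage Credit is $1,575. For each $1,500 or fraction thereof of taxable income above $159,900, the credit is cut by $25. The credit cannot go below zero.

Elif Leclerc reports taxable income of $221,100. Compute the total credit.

$5,701

Apprenticeship Credit: $221,100 is $29,400 into a $36,000 phase-out range, leaving 6,600/36,000 of the credit: $9,180 × 6,600/36,000 = $1,683.
Student Loan Interest Credit: $221,100 meets or exceeds the $218,100 cutoff, so the credit is $0.
Caregiver Credit: 18% of the $34,900 excess over $186,200 is $6,282; credit = $9,750 − $6,282 = $3,468.
Health Coverage Credit: income exceeds $159,900 by $61,200, which is 41 full-or-partial $1,500 increments; reduction = 41 × $25 = $1,025, leaving $550.
Total: $1,683 + $0 + $3,468 + $550 = $5,701.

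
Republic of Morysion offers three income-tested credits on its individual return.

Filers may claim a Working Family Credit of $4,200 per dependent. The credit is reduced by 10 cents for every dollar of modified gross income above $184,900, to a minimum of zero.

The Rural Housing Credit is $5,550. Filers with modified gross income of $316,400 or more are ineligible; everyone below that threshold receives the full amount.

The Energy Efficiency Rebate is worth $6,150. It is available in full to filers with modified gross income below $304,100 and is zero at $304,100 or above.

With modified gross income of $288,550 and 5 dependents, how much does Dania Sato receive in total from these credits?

Working Family Credit: base = 5 × $4,200 = $21,000. 10% of the $103,650 excess over $184,900 is $10,365; credit = $21,000 − $10,365 = $10,635.
Rural Housing Credit: $288,550 is below the $316,400 cutoff, so the full $5,550 applies.
Energy Efficiency Rebate: $288,550 is below the $304,100 cutoff, so the full $6,150 applies.
Total: $10,635 + $5,550 + $6,150 = $22,335.

$22,335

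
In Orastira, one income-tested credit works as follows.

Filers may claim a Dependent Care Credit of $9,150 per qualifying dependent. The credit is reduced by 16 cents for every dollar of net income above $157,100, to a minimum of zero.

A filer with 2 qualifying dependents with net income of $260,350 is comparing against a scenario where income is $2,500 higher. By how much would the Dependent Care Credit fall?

At $260,350 — base = 2 × $9,150 = $18,300. 16% of the $103,250 excess over $157,100 is $16,520; credit = $18,300 − $16,520 = $1,780.
At $262,850 — base = 2 × $9,150 = $18,300. 16% of the $105,750 excess over $157,100 is $16,920; credit = $18,300 − $16,920 = $1,380.
Lost: $1,780 − $1,380 = $400.

$400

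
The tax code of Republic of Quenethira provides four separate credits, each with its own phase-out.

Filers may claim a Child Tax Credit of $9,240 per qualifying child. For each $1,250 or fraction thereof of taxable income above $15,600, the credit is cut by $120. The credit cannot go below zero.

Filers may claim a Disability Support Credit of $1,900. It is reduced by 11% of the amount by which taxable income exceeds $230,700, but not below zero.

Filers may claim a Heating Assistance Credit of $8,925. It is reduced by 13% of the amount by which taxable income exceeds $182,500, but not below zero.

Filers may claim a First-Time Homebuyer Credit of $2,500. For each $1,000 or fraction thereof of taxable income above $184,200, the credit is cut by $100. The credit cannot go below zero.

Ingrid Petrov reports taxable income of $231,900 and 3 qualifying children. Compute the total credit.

Child Tax Credit: base = 3 × $9,240 = $27,720. income exceeds $15,600 by $216,300, which is 174 full-or-partial $1,250 increments; reduction = 174 × $120 = $20,880, leaving $6,840.
Disability Support Credit: 11% of the $1,200 excess over $230,700 is $132; credit = $1,900 − $132 = $1,768.
Heating Assistance Credit: 13% of the $49,400 excess over $182,500 is $6,422; credit = $8,925 − $6,422 = $2,503.
First-Time Homebuyer Credit: income exceeds $184,200 by $47,700 → 48 increments × $100 = $4,800 ≥ base, so the credit is $0.
Total: $6,840 + $1,768 + $2,503 + $0 = $11,111.

$11,111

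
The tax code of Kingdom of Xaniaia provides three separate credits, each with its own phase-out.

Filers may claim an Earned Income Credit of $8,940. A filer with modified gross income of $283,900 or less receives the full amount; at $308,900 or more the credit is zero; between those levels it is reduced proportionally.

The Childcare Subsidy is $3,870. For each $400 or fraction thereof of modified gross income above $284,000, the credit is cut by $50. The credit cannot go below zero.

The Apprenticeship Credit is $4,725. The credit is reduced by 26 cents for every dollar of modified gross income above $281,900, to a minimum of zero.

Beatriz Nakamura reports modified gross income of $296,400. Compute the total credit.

$7,745

Earned Income Credit: $296,400 is $12,500 into a $25,000 phase-out range, leaving 12,500/25,000 of the credit: $8,940 × 12,500/25,000 = $4,470.
Childcare Subsidy: income exceeds $284,000 by $12,400, which is 31 full-or-partial $400 increments; reduction = 31 × $50 = $1,550, leaving $2,320.
Apprenticeship Credit: 26% of the $14,500 excess over $281,900 is $3,770; credit = $4,725 − $3,770 = $955.
Total: $4,470 + $2,320 + $955 = $7,745.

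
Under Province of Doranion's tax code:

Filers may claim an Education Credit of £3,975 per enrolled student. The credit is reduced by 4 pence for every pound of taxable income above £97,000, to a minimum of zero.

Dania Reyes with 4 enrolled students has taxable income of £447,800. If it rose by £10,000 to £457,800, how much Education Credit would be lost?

At £447,800 — base = 4 × £3,975 = £15,900. 4% of the £350,800 excess over £97,000 is £14,032; credit = £15,900 − £14,032 = £1,868.
At £457,800 — base = 4 × £3,975 = £15,900. 4% of the £360,800 excess over £97,000 is £14,432; credit = £15,900 − £14,432 = £1,468.
Lost: £1,868 − £1,468 = £400.

£400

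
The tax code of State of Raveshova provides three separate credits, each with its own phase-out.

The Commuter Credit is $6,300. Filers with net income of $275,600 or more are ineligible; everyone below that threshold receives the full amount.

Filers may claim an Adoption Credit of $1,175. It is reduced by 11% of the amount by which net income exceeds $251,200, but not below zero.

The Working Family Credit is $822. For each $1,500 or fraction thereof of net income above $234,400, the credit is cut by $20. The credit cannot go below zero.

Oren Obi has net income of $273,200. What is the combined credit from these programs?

$6,602

Commuter Credit: $273,200 is below the $275,600 cutoff, so the full $6,300 applies.
Adoption Credit: 11% of the $22,000 excess over $251,200 is $2,420 ≥ base, so the credit is $0.
Working Family Credit: income exceeds $234,400 by $38,800, which is 26 full-or-partial $1,500 increments; reduction = 26 × $20 = $520, leaving $302.
Total: $6,300 + $0 + $302 = $6,602.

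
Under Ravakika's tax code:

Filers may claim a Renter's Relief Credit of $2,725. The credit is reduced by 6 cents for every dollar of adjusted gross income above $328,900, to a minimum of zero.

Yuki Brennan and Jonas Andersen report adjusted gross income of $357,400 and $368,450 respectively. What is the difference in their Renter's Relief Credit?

Yuki ($357,400): Renter's Relief Credit: 6% of the $28,500 excess over $328,900 is $1,710; credit = $2,725 − $1,710 = $1,015.
Jonas ($368,450): Renter's Relief Credit: 6% of the $39,550 excess over $328,900 is $2,373; credit = $2,725 − $2,373 = $352.
Difference: |$1,015 − $352| = $663.

$663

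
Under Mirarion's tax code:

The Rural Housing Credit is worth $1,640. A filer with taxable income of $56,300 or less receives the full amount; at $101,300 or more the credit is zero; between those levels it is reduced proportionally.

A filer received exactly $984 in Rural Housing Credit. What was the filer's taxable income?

$984 is 984/1,640 of the full $1,640, so 656/1,640 of the $45,000 range has been used: income = $56,300 + $45,000 × 656/1,640 = $74,300.

$74,300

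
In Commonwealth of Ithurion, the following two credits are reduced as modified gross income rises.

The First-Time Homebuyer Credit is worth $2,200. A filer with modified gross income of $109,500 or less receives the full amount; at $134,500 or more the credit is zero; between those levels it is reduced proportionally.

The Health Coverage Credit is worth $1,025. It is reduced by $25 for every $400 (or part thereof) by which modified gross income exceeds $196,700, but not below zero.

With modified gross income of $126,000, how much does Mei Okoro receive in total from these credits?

$1,773

First-Time Homebuyer Credit: $126,000 is $16,500 into a $25,000 phase-out range, leaving 8,500/25,000 of the credit: $2,200 × 8,500/25,000 = $748.
Health Coverage Credit: $126,000 is at or below the $196,700 threshold, so the full $1,025 applies.
Total: $748 + $1,025 = $1,773.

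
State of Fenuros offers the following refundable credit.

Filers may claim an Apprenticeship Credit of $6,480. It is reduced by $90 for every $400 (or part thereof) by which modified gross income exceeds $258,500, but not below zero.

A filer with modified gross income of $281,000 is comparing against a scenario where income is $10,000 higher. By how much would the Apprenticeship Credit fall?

$1,350

At $281,000 — income exceeds $258,500 by $22,500, which is 57 full-or-partial $400 increments; reduction = 57 × $90 = $5,130, leaving $1,350.
At $291,000 — income exceeds $258,500 by $32,500 → 82 increments × $90 = $7,380 ≥ base, so the credit is $0.
Lost: $1,350 − $0 = $1,350.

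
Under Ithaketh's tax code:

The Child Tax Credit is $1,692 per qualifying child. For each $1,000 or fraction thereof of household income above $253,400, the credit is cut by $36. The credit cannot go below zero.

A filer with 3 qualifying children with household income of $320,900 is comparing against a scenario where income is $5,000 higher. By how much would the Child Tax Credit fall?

At $320,900 — base = 3 × $1,692 = $5,076. income exceeds $253,400 by $67,500, which is 68 full-or-partial $1,000 increments; reduction = 68 × $36 = $2,448, leaving $2,628.
At $325,900 — base = 3 × $1,692 = $5,076. income exceeds $253,400 by $72,500, which is 73 full-or-partial $1,000 increments; reduction = 73 × $36 = $2,628, leaving $2,448.
Lost: $2,628 − $2,448 = $180.

$180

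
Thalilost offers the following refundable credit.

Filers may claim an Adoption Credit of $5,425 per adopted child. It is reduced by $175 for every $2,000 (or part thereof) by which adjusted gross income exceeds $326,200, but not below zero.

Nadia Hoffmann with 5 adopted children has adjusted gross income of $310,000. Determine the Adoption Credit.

$27,125

Adoption Credit: base = 5 × $5,425 = $27,125. $310,000 is at or below the $326,200 threshold, so the full $27,125 applies.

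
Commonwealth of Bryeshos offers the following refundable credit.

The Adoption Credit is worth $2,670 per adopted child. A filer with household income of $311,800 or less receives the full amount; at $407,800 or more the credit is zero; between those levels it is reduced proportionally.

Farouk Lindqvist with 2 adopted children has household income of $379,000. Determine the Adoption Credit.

$1,602

Adoption Credit: base = 2 × $2,670 = $5,340. $379,000 is $67,200 into a $96,000 phase-out range, leaving 28,800/96,000 of the credit: $5,340 × 28,800/96,000 = $1,602.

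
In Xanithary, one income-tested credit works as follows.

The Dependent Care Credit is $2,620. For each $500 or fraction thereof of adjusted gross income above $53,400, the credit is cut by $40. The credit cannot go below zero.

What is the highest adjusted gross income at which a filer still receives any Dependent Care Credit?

After 65 increments the reduction is 65 × $40 = $2,600, leaving $20; one more increment wipes it out. Increment 65 ends at excess 65 × $500 = $32,500, so the highest qualifying income is $53,400 + $32,500 = $85,900.

$85,900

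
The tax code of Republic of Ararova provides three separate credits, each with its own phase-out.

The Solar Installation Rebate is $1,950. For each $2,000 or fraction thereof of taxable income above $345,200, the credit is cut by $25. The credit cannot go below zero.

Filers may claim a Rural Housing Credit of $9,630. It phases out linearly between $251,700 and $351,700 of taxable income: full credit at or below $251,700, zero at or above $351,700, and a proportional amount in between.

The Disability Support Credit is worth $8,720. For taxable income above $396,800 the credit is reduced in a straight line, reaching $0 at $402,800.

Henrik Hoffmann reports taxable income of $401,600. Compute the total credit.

$2,969

Solar Installation Rebate: income exceeds $345,200 by $56,400, which is 29 full-or-partial $2,000 increments; reduction = 29 × $25 = $725, leaving $1,225.
Rural Housing Credit: $401,600 is at or above $351,700, so the credit is $0.
Disability Support Credit: $401,600 is $4,800 into a $6,000 phase-out range, leaving 1,200/6,000 of the credit: $8,720 × 1,200/6,000 = $1,744.
Total: $1,225 + $0 + $1,744 = $2,969.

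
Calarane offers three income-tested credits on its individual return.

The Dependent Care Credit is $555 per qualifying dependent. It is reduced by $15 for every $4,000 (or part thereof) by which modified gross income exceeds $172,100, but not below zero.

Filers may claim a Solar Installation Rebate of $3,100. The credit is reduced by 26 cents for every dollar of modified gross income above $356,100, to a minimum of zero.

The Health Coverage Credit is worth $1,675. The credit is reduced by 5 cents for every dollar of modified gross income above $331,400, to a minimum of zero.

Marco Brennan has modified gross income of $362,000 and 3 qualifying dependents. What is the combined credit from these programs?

Dependent Care Credit: base = 3 × $555 = $1,665. income exceeds $172,100 by $189,900, which is 48 full-or-partial $4,000 increments; reduction = 48 × $15 = $720, leaving $945.
Solar Installation Rebate: 26% of the $5,900 excess over $356,100 is $1,534; credit = $3,100 − $1,534 = $1,566.
Health Coverage Credit: 5% of the $30,600 excess over $331,400 is $1,530; credit = $1,675 − $1,530 = $145.
Total: $945 + $1,566 + $145 = $2,656.

$2,656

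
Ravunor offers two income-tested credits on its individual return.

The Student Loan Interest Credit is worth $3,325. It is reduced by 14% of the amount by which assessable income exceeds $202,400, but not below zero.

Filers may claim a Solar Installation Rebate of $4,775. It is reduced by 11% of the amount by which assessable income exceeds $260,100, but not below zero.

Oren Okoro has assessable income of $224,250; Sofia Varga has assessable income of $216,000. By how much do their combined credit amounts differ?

$1,155

Oren ($224,250): Student Loan Interest Credit: 14% of the $21,850 excess over $202,400 is $3,059; credit = $3,325 − $3,059 = $266. Solar Installation Rebate: $224,250 is at or below the $260,100 threshold, so the full $4,775 applies. total $266 + $4,775 = $5,041
Sofia ($216,000): Student Loan Interest Credit: 14% of the $13,600 excess over $202,400 is $1,904; credit = $3,325 − $1,904 = $1,421. Solar Installation Rebate: $216,000 is at or below the $260,100 threshold, so the full $4,775 applies. total $1,421 + $4,775 = $6,196
Difference: |$5,041 − $6,196| = $1,155.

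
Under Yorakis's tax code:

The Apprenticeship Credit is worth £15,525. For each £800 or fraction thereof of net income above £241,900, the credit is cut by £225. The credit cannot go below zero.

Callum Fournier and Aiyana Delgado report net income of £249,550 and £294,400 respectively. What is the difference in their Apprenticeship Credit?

£12,600

Callum (£249,550): Apprenticeship Credit: income exceeds £241,900 by £7,650, which is 10 full-or-partial £800 increments; reduction = 10 × £225 = £2,250, leaving £13,275.
Aiyana (£294,400): Apprenticeship Credit: income exceeds £241,900 by £52,500, which is 66 full-or-partial £800 increments; reduction = 66 × £225 = £14,850, leaving £675.
Difference: |£13,275 − £675| = £12,600.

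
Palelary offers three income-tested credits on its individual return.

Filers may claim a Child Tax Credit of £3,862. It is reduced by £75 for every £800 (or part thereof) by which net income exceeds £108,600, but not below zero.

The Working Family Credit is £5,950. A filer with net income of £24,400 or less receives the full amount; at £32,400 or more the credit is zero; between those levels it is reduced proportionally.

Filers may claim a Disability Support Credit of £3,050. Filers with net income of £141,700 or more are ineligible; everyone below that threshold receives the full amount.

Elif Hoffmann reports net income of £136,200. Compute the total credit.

£4,287

Child Tax Credit: income exceeds £108,600 by £27,600, which is 35 full-or-partial £800 increments; reduction = 35 × £75 = £2,625, leaving £1,237.
Working Family Credit: £136,200 is at or above £32,400, so the credit is £0.
Disability Support Credit: £136,200 is below the £141,700 cutoff, so the full £3,050 applies.
Total: £1,237 + £0 + £3,050 = £4,287.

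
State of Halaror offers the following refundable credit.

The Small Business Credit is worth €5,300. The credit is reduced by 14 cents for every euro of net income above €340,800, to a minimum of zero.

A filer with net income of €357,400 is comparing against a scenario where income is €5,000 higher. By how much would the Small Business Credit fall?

€700

At €357,400 — 14% of the €16,600 excess over €340,800 is €2,324; credit = €5,300 − €2,324 = €2,976.
At €362,400 — 14% of the €21,600 excess over €340,800 is €3,024; credit = €5,300 − €3,024 = €2,276.
Lost: €2,976 − €2,276 = €700.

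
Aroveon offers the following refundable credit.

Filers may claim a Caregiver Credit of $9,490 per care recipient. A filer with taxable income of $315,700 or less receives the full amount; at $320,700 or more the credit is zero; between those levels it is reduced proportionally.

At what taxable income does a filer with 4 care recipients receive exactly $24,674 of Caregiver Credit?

$317,450

Full credit = 4 × $9,490 = $37,960.
$24,674 is 24,674/37,960 of the full $37,960, so 13,286/37,960 of the $5,000 range has been used: income = $315,700 + $5,000 × 13,286/37,960 = $317,450.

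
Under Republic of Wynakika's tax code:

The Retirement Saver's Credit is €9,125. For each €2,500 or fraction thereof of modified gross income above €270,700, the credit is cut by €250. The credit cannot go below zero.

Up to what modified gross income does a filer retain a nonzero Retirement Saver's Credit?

€360,700

After 36 increments the reduction is 36 × €250 = €9,000, leaving €125; one more increment wipes it out. Increment 36 ends at excess 36 × €2,500 = €90,000, so the highest qualifying income is €270,700 + €90,000 = €360,700.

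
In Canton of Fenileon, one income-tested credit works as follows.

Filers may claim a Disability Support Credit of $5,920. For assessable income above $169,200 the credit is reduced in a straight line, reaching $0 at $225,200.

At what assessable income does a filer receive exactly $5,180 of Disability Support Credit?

$176,200

$5,180 is 5,180/5,920 of the full $5,920, so 740/5,920 of the $56,000 range has been used: income = $169,200 + $56,000 × 740/5,920 = $176,200.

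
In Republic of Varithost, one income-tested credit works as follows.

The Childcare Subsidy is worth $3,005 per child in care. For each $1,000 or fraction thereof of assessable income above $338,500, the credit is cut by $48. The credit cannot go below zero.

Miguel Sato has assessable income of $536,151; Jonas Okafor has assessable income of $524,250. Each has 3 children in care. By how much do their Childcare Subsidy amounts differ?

Miguel ($536,151): Childcare Subsidy: base = 3 × $3,005 = $9,015. income exceeds $338,500 by $197,651 → 198 increments × $48 = $9,504 ≥ base, so the credit is $0.
Jonas ($524,250): Childcare Subsidy: base = 3 × $3,005 = $9,015. income exceeds $338,500 by $185,750, which is 186 full-or-partial $1,000 increments; reduction = 186 × $48 = $8,928, leaving $87.
Difference: |$0 − $87| = $87.

$87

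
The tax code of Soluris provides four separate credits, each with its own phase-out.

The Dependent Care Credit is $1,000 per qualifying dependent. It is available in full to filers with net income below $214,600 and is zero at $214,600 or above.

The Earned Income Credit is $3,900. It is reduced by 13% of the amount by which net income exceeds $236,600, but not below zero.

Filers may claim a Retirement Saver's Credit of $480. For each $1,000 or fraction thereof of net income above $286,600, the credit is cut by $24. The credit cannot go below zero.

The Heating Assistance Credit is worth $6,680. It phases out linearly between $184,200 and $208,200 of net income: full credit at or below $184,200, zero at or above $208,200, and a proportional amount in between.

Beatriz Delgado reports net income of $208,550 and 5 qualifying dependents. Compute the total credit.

Dependent Care Credit: base = 5 × $1,000 = $5,000. $208,550 is below the $214,600 cutoff, so the full $5,000 applies.
Earned Income Credit: $208,550 is at or below the $236,600 threshold, so the full $3,900 applies.
Retirement Saver's Credit: $208,550 is at or below the $286,600 threshold, so the full $480 applies.
Heating Assistance Credit: $208,550 is at or above $208,200, so the credit is $0.
Total: $5,000 + $3,900 + $480 + $0 = $9,380.

$9,380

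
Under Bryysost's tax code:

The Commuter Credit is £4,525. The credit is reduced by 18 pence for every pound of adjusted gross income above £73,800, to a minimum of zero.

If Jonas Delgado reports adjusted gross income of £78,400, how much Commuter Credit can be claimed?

Commuter Credit: 18% of the £4,600 excess over £73,800 is £828; credit = £4,525 − £828 = £3,697.

£3,697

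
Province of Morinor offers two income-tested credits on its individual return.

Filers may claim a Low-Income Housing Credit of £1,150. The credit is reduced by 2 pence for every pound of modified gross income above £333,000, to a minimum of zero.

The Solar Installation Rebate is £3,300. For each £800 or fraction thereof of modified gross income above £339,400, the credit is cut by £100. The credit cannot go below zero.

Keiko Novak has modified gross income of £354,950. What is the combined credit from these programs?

Low-Income Housing Credit: 2% of the £21,950 excess over £333,000 is £439; credit = £1,150 − £439 = £711.
Solar Installation Rebate: income exceeds £339,400 by £15,550, which is 20 full-or-partial £800 increments; reduction = 20 × £100 = £2,000, leaving £1,300.
Total: £711 + £1,300 = £2,011.

£2,011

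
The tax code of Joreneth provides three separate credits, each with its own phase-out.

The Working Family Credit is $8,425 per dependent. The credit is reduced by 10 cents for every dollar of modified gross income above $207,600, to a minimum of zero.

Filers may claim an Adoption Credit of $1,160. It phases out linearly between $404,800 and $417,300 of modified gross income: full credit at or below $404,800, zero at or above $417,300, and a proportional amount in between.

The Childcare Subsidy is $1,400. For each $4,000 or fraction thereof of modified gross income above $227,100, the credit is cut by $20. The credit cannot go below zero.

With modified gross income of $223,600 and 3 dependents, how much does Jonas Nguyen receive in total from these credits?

Working Family Credit: base = 3 × $8,425 = $25,275. 10% of the $16,000 excess over $207,600 is $1,600; credit = $25,275 − $1,600 = $23,675.
Adoption Credit: $223,600 is at or below the $404,800 threshold, so the full $1,160 applies.
Childcare Subsidy: $223,600 is at or below the $227,100 threshold, so the full $1,400 applies.
Total: $23,675 + $1,160 + $1,400 = $26,235.

$26,235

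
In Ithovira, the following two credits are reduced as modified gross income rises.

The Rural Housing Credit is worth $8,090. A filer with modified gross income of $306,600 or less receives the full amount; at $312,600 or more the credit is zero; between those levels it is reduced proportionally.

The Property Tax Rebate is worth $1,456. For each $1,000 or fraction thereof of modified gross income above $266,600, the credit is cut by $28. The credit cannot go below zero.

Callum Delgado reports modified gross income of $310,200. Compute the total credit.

$3,460

Rural Housing Credit: $310,200 is $3,600 into a $6,000 phase-out range, leaving 2,400/6,000 of the credit: $8,090 × 2,400/6,000 = $3,236.
Property Tax Rebate: income exceeds $266,600 by $43,600, which is 44 full-or-partial $1,000 increments; reduction = 44 × $28 = $1,232, leaving $224.
Total: $3,236 + $224 = $3,460.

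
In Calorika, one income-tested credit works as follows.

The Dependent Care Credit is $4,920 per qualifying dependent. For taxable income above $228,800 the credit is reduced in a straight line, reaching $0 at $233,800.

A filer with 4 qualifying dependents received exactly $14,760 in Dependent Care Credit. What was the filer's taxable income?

Full credit = 4 × $4,920 = $19,680.
$14,760 is 14,760/19,680 of the full $19,680, so 4,920/19,680 of the $5,000 range has been used: income = $228,800 + $5,000 × 4,920/19,680 = $230,050.

$230,050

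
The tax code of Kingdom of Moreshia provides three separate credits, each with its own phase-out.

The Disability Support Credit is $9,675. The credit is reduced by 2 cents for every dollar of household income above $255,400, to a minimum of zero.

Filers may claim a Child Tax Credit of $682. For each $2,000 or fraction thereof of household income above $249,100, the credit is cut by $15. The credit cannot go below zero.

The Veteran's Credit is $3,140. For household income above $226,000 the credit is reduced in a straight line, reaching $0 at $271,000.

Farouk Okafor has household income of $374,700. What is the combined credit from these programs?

Disability Support Credit: 2% of the $119,300 excess over $255,400 is $2,386; credit = $9,675 − $2,386 = $7,289.
Child Tax Credit: income exceeds $249,100 by $125,600 → 63 increments × $15 = $945 ≥ base, so the credit is $0.
Veteran's Credit: $374,700 is at or above $271,000, so the credit is $0.
Total: $7,289 + $0 + $0 = $7,289.

$7,289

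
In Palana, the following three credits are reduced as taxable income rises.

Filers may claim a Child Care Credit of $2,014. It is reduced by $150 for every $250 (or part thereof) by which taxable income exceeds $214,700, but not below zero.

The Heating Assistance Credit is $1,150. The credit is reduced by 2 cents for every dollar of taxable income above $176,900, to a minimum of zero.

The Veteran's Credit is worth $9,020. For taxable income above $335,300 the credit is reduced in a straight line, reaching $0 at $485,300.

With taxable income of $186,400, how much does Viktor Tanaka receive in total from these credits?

Child Care Credit: $186,400 is at or below the $214,700 threshold, so the full $2,014 applies.
Heating Assistance Credit: 2% of the $9,500 excess over $176,900 is $190; credit = $1,150 − $190 = $960.
Veteran's Credit: $186,400 is at or below the $335,300 threshold, so the full $9,020 applies.
Total: $2,014 + $960 + $9,020 = $11,994.

$11,994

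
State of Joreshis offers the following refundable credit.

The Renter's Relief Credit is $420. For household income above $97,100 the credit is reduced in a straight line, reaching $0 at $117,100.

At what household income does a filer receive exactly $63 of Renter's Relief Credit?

$114,100

$63 is 63/420 of the full $420, so 357/420 of the $20,000 range has been used: income = $97,100 + $20,000 × 357/420 = $114,100.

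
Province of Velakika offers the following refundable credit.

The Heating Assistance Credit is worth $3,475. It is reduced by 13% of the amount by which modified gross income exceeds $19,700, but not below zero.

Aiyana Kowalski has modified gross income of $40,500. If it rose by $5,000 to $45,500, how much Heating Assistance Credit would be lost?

$650

At $40,500 — 13% of the $20,800 excess over $19,700 is $2,704; credit = $3,475 − $2,704 = $771.
At $45,500 — 13% of the $25,800 excess over $19,700 is $3,354; credit = $3,475 − $3,354 = $121.
Lost: $771 − $121 = $650.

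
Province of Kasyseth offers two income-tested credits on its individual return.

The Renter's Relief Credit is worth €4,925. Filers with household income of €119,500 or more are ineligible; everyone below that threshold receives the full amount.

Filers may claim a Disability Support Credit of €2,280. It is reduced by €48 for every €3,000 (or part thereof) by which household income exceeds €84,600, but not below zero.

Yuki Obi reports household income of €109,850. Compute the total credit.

Renter's Relief Credit: €109,850 is below the €119,500 cutoff, so the full €4,925 applies.
Disability Support Credit: income exceeds €84,600 by €25,250, which is 9 full-or-partial €3,000 increments; reduction = 9 × €48 = €432, leaving €1,848.
Total: €4,925 + €1,848 = €6,773.

€6,773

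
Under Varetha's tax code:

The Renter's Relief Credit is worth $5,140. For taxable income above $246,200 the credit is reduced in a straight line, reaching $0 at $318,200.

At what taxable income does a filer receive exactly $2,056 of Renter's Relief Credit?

$2,056 is 2,056/5,140 of the full $5,140, so 3,084/5,140 of the $72,000 range has been used: income = $246,200 + $72,000 × 3,084/5,140 = $289,400.

$289,400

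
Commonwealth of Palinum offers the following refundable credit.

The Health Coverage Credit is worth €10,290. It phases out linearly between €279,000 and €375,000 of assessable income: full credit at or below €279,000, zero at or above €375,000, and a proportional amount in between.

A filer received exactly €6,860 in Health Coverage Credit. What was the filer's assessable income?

€311,000

€6,860 is 6,860/10,290 of the full €10,290, so 3,430/10,290 of the €96,000 range has been used: income = €279,000 + €96,000 × 3,430/10,290 = €311,000.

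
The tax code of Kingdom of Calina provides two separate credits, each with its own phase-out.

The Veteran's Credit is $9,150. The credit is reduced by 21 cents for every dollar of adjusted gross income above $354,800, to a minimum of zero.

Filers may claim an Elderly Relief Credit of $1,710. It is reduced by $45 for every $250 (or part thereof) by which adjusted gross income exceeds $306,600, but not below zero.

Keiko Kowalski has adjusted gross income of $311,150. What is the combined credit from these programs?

$10,005

Veteran's Credit: $311,150 is at or below the $354,800 threshold, so the full $9,150 applies.
Elderly Relief Credit: income exceeds $306,600 by $4,550, which is 19 full-or-partial $250 increments; reduction = 19 × $45 = $855, leaving $855.
Total: $9,150 + $855 = $10,005.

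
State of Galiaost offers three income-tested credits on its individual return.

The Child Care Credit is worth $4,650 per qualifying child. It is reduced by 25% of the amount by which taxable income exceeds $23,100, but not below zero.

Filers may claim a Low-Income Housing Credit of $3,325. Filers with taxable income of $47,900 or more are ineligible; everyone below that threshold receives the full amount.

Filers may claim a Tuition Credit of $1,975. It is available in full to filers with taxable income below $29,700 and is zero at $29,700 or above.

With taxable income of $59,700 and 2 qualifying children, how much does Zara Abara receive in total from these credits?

Child Care Credit: base = 2 × $4,650 = $9,300. 25% of the $36,600 excess over $23,100 is $9,150; credit = $9,300 − $9,150 = $150.
Low-Income Housing Credit: $59,700 meets or exceeds the $47,900 cutoff, so the credit is $0.
Tuition Credit: $59,700 meets or exceeds the $29,700 cutoff, so the credit is $0.
Total: $150 + $0 + $0 = $150.

$150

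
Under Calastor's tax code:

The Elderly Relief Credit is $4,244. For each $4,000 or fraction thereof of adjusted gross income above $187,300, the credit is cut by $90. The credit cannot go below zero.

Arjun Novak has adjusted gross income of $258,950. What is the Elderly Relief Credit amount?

Elderly Relief Credit: income exceeds $187,300 by $71,650, which is 18 full-or-partial $4,000 increments; reduction = 18 × $90 = $1,620, leaving $2,624.

$2,624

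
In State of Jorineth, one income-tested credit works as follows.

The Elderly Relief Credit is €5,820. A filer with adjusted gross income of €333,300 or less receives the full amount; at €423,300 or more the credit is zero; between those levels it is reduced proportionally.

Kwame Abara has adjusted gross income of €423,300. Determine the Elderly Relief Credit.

€0

Elderly Relief Credit: €423,300 is at or above €423,300, so the credit is €0.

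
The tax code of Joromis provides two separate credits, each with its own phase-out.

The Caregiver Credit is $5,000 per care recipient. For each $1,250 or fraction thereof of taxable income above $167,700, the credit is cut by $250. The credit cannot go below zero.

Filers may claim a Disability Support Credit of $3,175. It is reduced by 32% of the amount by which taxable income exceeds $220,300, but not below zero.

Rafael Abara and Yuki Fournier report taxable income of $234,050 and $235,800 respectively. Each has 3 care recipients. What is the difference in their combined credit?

$250

Rafael ($234,050): Caregiver Credit: base = 3 × $5,000 = $15,000. income exceeds $167,700 by $66,350, which is 54 full-or-partial $1,250 increments; reduction = 54 × $250 = $13,500, leaving $1,500. Disability Support Credit: 32% of the $13,750 excess over $220,300 is $4,400 ≥ base, so the credit is $0. total $1,500 + $0 = $1,500
Yuki ($235,800): Caregiver Credit: base = 3 × $5,000 = $15,000. income exceeds $167,700 by $68,100, which is 55 full-or-partial $1,250 increments; reduction = 55 × $250 = $13,750, leaving $1,250. Disability Support Credit: 32% of the $15,500 excess over $220,300 is $4,960 ≥ base, so the credit is $0. total $1,250 + $0 = $1,250
Difference: |$1,500 − $1,250| = $250.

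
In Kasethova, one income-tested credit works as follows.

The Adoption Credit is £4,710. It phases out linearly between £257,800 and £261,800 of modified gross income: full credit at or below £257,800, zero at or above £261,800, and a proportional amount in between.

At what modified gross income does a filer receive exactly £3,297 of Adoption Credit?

£259,000

£3,297 is 3,297/4,710 of the full £4,710, so 1,413/4,710 of the £4,000 range has been used: income = £257,800 + £4,000 × 1,413/4,710 = £259,000.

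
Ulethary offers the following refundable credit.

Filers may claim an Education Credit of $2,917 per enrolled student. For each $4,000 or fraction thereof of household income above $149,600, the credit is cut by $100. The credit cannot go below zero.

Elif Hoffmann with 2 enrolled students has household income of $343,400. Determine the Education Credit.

Education Credit: base = 2 × $2,917 = $5,834. income exceeds $149,600 by $193,800, which is 49 full-or-partial $4,000 increments; reduction = 49 × $100 = $4,900, leaving $934.

$934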